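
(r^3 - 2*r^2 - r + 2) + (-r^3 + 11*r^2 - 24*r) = 9*r^2 - 25*r + 2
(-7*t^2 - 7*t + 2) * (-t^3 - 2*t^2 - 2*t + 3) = 7*t^5 + 21*t^4 + 26*t^3 - 11*t^2 - 25*t + 6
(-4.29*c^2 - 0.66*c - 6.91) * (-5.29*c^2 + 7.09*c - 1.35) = 22.6941*c^4 - 26.9247*c^3 + 37.666*c^2 - 48.1009*c + 9.3285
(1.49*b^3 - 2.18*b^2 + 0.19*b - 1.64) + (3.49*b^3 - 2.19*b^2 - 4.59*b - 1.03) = 4.98*b^3 - 4.37*b^2 - 4.4*b - 2.67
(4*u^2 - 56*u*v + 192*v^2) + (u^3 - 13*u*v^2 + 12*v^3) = u^3 + 4*u^2 - 13*u*v^2 - 56*u*v + 12*v^3 + 192*v^2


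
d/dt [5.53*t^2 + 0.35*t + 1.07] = 11.06*t + 0.35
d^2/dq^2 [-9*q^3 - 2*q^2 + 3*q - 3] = -54*q - 4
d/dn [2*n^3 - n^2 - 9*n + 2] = 6*n^2 - 2*n - 9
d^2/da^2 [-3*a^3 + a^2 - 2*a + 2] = 2 - 18*a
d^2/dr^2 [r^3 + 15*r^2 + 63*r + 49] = 6*r + 30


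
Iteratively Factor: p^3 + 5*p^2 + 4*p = (p + 4)*(p^2 + p) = p*(p + 4)*(p + 1)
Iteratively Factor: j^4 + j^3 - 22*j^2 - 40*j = (j - 5)*(j^3 + 6*j^2 + 8*j) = j*(j - 5)*(j^2 + 6*j + 8) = j*(j - 5)*(j + 2)*(j + 4)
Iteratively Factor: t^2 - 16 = (t - 4)*(t + 4)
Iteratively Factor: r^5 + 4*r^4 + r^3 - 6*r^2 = (r - 1)*(r^4 + 5*r^3 + 6*r^2) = r*(r - 1)*(r^3 + 5*r^2 + 6*r) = r*(r - 1)*(r + 3)*(r^2 + 2*r) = r^2*(r - 1)*(r + 3)*(r + 2)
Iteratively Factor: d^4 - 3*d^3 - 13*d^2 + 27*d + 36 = (d + 1)*(d^3 - 4*d^2 - 9*d + 36) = (d + 1)*(d + 3)*(d^2 - 7*d + 12) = (d - 4)*(d + 1)*(d + 3)*(d - 3)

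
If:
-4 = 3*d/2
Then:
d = -8/3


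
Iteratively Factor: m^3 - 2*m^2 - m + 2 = (m + 1)*(m^2 - 3*m + 2) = (m - 2)*(m + 1)*(m - 1)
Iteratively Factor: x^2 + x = (x + 1)*(x)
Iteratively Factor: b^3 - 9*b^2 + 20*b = (b - 5)*(b^2 - 4*b) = b*(b - 5)*(b - 4)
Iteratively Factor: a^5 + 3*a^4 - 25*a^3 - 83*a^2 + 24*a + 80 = (a - 1)*(a^4 + 4*a^3 - 21*a^2 - 104*a - 80) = (a - 1)*(a + 1)*(a^3 + 3*a^2 - 24*a - 80) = (a - 1)*(a + 1)*(a + 4)*(a^2 - a - 20) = (a - 5)*(a - 1)*(a + 1)*(a + 4)*(a + 4)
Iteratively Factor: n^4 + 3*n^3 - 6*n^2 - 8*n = (n)*(n^3 + 3*n^2 - 6*n - 8) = n*(n - 2)*(n^2 + 5*n + 4) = n*(n - 2)*(n + 1)*(n + 4)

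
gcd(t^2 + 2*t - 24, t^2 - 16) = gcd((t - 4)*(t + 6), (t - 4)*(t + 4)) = t - 4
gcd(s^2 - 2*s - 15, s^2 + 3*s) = s + 3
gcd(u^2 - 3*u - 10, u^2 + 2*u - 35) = u - 5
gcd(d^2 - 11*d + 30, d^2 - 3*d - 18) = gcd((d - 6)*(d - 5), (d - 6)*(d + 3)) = d - 6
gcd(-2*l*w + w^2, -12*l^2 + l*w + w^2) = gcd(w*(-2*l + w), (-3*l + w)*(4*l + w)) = 1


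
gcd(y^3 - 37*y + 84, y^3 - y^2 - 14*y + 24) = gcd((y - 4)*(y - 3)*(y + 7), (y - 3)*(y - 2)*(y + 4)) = y - 3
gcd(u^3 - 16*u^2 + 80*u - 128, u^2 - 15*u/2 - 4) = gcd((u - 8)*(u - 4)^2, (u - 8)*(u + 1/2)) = u - 8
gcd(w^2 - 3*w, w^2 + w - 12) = w - 3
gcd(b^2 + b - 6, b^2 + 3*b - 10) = b - 2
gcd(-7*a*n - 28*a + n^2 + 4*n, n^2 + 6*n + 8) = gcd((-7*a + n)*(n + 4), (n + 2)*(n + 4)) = n + 4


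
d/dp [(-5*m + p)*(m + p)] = -4*m + 2*p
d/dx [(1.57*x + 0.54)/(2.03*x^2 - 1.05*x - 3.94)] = (3.1871*x^2 - 1.6485*x - (1.57*x + 0.54)*(4.06*x - 1.05) - 6.1858)/(-2.03*x^2 + 1.05*x + 3.94)^2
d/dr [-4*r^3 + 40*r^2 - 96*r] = -12*r^2 + 80*r - 96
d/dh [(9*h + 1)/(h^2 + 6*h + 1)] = (-9*h^2 - 2*h + 3)/(h^4 + 12*h^3 + 38*h^2 + 12*h + 1)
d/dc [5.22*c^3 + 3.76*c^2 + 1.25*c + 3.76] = 15.66*c^2 + 7.52*c + 1.25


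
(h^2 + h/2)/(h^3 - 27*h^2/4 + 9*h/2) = 2*(2*h + 1)/(4*h^2 - 27*h + 18)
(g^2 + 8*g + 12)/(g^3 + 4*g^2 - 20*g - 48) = 1/(g - 4)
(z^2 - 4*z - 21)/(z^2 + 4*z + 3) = (z - 7)/(z + 1)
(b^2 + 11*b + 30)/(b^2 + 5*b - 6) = (b + 5)/(b - 1)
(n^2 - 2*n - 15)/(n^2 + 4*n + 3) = (n - 5)/(n + 1)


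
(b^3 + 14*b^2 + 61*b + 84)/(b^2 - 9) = (b^2 + 11*b + 28)/(b - 3)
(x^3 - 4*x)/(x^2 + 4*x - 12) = x*(x + 2)/(x + 6)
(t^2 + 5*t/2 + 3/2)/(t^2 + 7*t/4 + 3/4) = 2*(2*t + 3)/(4*t + 3)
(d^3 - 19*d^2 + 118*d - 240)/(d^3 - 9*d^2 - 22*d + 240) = (d - 5)/(d + 5)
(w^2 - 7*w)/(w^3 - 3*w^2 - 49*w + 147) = w/(w^2 + 4*w - 21)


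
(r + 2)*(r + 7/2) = r^2 + 11*r/2 + 7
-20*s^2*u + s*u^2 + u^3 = u*(-4*s + u)*(5*s + u)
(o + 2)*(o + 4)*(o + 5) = o^3 + 11*o^2 + 38*o + 40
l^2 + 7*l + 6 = (l + 1)*(l + 6)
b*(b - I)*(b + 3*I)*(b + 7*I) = b^4 + 9*I*b^3 - 11*b^2 + 21*I*b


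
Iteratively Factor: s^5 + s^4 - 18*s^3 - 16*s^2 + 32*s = (s - 1)*(s^4 + 2*s^3 - 16*s^2 - 32*s) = (s - 1)*(s + 2)*(s^3 - 16*s) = (s - 1)*(s + 2)*(s + 4)*(s^2 - 4*s) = (s - 4)*(s - 1)*(s + 2)*(s + 4)*(s)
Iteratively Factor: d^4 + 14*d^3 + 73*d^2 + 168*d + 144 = (d + 3)*(d^3 + 11*d^2 + 40*d + 48) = (d + 3)*(d + 4)*(d^2 + 7*d + 12) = (d + 3)^2*(d + 4)*(d + 4)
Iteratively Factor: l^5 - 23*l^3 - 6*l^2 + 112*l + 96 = (l - 4)*(l^4 + 4*l^3 - 7*l^2 - 34*l - 24) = (l - 4)*(l + 1)*(l^3 + 3*l^2 - 10*l - 24) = (l - 4)*(l + 1)*(l + 2)*(l^2 + l - 12) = (l - 4)*(l + 1)*(l + 2)*(l + 4)*(l - 3)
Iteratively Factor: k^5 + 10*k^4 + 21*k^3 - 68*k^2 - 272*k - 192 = (k + 4)*(k^4 + 6*k^3 - 3*k^2 - 56*k - 48) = (k + 1)*(k + 4)*(k^3 + 5*k^2 - 8*k - 48) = (k + 1)*(k + 4)^2*(k^2 + k - 12) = (k + 1)*(k + 4)^3*(k - 3)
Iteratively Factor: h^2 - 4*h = (h - 4)*(h)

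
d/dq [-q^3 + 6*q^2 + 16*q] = -3*q^2 + 12*q + 16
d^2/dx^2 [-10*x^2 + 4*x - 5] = -20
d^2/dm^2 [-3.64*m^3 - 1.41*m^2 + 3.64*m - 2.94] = -21.84*m - 2.82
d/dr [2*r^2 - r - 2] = 4*r - 1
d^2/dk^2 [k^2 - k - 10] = 2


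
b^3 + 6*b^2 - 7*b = b*(b - 1)*(b + 7)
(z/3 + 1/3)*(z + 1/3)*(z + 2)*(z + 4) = z^4/3 + 22*z^3/9 + 49*z^2/9 + 38*z/9 + 8/9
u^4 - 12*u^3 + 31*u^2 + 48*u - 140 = (u - 7)*(u - 5)*(u - 2)*(u + 2)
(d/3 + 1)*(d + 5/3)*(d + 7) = d^3/3 + 35*d^2/9 + 113*d/9 + 35/3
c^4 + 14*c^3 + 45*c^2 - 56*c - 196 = (c - 2)*(c + 2)*(c + 7)^2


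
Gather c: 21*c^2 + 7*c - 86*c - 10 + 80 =21*c^2 - 79*c + 70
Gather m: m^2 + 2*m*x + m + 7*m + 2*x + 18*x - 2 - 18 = m^2 + m*(2*x + 8) + 20*x - 20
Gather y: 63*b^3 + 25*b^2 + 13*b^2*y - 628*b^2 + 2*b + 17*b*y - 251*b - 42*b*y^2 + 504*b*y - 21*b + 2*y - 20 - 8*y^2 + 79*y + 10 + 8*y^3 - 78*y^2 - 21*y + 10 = 63*b^3 - 603*b^2 - 270*b + 8*y^3 + y^2*(-42*b - 86) + y*(13*b^2 + 521*b + 60)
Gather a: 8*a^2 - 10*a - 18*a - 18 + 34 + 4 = 8*a^2 - 28*a + 20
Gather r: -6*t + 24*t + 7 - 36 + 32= 18*t + 3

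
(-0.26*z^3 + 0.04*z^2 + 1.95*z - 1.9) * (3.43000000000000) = -0.8918*z^3 + 0.1372*z^2 + 6.6885*z - 6.517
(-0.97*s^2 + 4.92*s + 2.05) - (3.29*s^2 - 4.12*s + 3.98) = -4.26*s^2 + 9.04*s - 1.93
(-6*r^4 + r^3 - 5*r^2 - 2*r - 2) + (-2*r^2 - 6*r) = -6*r^4 + r^3 - 7*r^2 - 8*r - 2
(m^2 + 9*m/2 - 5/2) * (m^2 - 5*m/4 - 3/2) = m^4 + 13*m^3/4 - 77*m^2/8 - 29*m/8 + 15/4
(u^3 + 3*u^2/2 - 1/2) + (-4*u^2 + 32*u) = u^3 - 5*u^2/2 + 32*u - 1/2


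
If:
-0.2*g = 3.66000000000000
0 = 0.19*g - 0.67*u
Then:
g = -18.30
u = -5.19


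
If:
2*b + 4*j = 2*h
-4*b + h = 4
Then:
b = 2*j/3 - 4/3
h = 8*j/3 - 4/3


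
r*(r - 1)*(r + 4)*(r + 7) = r^4 + 10*r^3 + 17*r^2 - 28*r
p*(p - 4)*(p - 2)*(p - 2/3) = p^4 - 20*p^3/3 + 12*p^2 - 16*p/3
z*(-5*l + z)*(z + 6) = -5*l*z^2 - 30*l*z + z^3 + 6*z^2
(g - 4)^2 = g^2 - 8*g + 16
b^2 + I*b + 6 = (b - 2*I)*(b + 3*I)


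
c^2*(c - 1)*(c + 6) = c^4 + 5*c^3 - 6*c^2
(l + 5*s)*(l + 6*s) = l^2 + 11*l*s + 30*s^2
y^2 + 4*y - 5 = (y - 1)*(y + 5)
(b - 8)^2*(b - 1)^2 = b^4 - 18*b^3 + 97*b^2 - 144*b + 64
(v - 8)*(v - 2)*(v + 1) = v^3 - 9*v^2 + 6*v + 16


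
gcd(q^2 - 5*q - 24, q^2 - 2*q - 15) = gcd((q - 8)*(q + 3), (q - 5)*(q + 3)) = q + 3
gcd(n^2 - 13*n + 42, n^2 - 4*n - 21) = n - 7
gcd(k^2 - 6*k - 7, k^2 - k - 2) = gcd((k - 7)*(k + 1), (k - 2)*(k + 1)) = k + 1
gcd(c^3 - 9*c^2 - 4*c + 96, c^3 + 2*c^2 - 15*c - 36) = c^2 - c - 12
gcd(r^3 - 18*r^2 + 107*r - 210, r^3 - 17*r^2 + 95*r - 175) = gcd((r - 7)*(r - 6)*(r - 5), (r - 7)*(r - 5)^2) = r^2 - 12*r + 35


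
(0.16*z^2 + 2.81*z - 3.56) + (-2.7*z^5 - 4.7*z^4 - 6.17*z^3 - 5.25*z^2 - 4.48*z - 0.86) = -2.7*z^5 - 4.7*z^4 - 6.17*z^3 - 5.09*z^2 - 1.67*z - 4.42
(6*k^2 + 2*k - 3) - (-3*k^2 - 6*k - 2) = 9*k^2 + 8*k - 1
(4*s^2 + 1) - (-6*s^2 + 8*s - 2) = 10*s^2 - 8*s + 3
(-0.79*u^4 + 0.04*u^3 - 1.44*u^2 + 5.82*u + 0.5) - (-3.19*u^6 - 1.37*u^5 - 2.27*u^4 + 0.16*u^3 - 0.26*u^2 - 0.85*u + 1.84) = 3.19*u^6 + 1.37*u^5 + 1.48*u^4 - 0.12*u^3 - 1.18*u^2 + 6.67*u - 1.34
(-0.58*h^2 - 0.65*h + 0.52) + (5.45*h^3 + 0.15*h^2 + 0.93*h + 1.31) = 5.45*h^3 - 0.43*h^2 + 0.28*h + 1.83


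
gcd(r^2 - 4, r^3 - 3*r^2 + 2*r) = r - 2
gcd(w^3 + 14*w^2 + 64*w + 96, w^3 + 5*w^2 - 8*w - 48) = w^2 + 8*w + 16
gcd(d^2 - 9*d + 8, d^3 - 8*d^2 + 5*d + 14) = 1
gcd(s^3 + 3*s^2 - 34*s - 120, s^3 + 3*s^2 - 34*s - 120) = s^3 + 3*s^2 - 34*s - 120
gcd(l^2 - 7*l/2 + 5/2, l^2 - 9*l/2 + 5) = l - 5/2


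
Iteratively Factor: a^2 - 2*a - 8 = (a + 2)*(a - 4)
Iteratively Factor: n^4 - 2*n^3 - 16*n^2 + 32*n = (n + 4)*(n^3 - 6*n^2 + 8*n) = (n - 4)*(n + 4)*(n^2 - 2*n) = (n - 4)*(n - 2)*(n + 4)*(n)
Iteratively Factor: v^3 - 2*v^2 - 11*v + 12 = (v - 1)*(v^2 - v - 12) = (v - 4)*(v - 1)*(v + 3)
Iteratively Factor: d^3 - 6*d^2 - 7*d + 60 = (d - 5)*(d^2 - d - 12) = (d - 5)*(d + 3)*(d - 4)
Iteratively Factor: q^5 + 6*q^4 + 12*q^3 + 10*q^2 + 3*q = (q + 1)*(q^4 + 5*q^3 + 7*q^2 + 3*q) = (q + 1)^2*(q^3 + 4*q^2 + 3*q) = (q + 1)^3*(q^2 + 3*q) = q*(q + 1)^3*(q + 3)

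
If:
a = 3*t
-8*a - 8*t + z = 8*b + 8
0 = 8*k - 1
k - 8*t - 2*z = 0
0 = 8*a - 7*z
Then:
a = 21/832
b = -857/832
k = 1/8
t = 7/832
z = 3/104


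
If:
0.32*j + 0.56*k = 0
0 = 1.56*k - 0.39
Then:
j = -0.44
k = 0.25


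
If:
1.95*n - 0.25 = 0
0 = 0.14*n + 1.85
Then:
No Solution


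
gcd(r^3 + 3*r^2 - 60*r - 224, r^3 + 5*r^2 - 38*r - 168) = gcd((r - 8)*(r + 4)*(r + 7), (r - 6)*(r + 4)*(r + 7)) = r^2 + 11*r + 28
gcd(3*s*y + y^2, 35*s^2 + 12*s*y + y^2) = 1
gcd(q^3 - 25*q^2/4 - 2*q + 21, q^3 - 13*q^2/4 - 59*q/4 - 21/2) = q^2 - 17*q/4 - 21/2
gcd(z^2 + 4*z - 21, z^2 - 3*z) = z - 3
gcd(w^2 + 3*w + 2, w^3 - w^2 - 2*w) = w + 1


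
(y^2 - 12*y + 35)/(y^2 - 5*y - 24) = (-y^2 + 12*y - 35)/(-y^2 + 5*y + 24)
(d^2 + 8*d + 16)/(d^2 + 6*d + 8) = (d + 4)/(d + 2)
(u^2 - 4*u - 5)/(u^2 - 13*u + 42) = (u^2 - 4*u - 5)/(u^2 - 13*u + 42)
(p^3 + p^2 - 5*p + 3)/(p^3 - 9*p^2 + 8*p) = (p^2 + 2*p - 3)/(p*(p - 8))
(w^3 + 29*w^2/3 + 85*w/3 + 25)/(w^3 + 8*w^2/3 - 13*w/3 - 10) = (w + 5)/(w - 2)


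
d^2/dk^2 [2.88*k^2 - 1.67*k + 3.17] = 5.76000000000000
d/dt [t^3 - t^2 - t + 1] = 3*t^2 - 2*t - 1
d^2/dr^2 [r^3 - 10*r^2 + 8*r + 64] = 6*r - 20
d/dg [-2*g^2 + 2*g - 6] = 2 - 4*g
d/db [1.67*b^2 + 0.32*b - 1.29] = 3.34*b + 0.32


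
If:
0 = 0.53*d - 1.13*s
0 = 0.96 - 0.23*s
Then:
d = 8.90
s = 4.17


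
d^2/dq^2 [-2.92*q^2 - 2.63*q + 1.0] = -5.84000000000000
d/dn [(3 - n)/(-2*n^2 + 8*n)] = (-n^2 + 6*n - 12)/(2*n^2*(n^2 - 8*n + 16))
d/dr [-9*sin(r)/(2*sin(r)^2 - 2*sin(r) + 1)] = -9*cos(r)*cos(2*r)/(2*sin(r) + cos(2*r) - 2)^2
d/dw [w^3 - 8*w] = 3*w^2 - 8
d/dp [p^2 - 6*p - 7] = 2*p - 6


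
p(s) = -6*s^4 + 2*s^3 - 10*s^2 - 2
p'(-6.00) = 5520.00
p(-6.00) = -8570.00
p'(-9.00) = 18162.00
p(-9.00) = -41636.00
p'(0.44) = -9.68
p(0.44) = -3.99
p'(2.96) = -629.05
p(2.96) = -498.34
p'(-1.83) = 203.78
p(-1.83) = -115.04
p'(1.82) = -161.21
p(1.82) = -88.90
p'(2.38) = -337.16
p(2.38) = -224.19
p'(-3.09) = 827.18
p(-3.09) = -703.49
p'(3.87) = -1378.59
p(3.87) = -1381.69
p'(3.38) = -925.80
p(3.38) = -822.12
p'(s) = -24*s^3 + 6*s^2 - 20*s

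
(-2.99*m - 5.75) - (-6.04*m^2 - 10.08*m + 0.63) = 6.04*m^2 + 7.09*m - 6.38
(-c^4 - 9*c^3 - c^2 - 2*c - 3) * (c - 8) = -c^5 - c^4 + 71*c^3 + 6*c^2 + 13*c + 24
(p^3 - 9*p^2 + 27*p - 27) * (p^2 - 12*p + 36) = p^5 - 21*p^4 + 171*p^3 - 675*p^2 + 1296*p - 972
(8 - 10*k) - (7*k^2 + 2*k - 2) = -7*k^2 - 12*k + 10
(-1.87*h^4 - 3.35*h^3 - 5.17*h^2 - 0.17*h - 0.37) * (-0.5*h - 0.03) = 0.935*h^5 + 1.7311*h^4 + 2.6855*h^3 + 0.2401*h^2 + 0.1901*h + 0.0111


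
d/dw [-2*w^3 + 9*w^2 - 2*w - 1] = -6*w^2 + 18*w - 2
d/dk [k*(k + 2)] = 2*k + 2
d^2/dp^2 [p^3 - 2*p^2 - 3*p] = 6*p - 4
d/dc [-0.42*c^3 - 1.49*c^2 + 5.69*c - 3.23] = -1.26*c^2 - 2.98*c + 5.69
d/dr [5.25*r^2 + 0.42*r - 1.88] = 10.5*r + 0.42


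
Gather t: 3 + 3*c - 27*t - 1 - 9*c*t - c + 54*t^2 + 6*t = 2*c + 54*t^2 + t*(-9*c - 21) + 2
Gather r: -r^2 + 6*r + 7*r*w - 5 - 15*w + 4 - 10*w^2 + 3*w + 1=-r^2 + r*(7*w + 6) - 10*w^2 - 12*w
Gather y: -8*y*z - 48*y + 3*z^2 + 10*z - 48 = y*(-8*z - 48) + 3*z^2 + 10*z - 48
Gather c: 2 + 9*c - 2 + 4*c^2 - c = 4*c^2 + 8*c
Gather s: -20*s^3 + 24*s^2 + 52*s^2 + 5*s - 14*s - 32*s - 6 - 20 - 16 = -20*s^3 + 76*s^2 - 41*s - 42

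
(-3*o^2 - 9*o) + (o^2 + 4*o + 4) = -2*o^2 - 5*o + 4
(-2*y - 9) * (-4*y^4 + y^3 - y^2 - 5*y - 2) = 8*y^5 + 34*y^4 - 7*y^3 + 19*y^2 + 49*y + 18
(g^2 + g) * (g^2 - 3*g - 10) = g^4 - 2*g^3 - 13*g^2 - 10*g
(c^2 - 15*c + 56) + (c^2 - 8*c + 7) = 2*c^2 - 23*c + 63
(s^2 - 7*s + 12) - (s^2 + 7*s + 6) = 6 - 14*s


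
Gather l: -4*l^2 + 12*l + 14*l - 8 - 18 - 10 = -4*l^2 + 26*l - 36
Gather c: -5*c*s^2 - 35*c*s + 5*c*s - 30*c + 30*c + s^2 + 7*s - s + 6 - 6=c*(-5*s^2 - 30*s) + s^2 + 6*s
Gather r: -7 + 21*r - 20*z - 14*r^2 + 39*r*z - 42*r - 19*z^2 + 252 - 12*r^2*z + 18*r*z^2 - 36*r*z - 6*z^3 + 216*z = r^2*(-12*z - 14) + r*(18*z^2 + 3*z - 21) - 6*z^3 - 19*z^2 + 196*z + 245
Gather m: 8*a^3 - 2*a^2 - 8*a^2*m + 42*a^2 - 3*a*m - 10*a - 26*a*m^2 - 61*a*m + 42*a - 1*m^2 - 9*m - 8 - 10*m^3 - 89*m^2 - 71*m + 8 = 8*a^3 + 40*a^2 + 32*a - 10*m^3 + m^2*(-26*a - 90) + m*(-8*a^2 - 64*a - 80)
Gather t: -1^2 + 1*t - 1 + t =2*t - 2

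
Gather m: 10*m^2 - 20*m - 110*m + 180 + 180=10*m^2 - 130*m + 360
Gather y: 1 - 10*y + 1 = 2 - 10*y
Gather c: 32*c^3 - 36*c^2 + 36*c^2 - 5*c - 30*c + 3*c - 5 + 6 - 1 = 32*c^3 - 32*c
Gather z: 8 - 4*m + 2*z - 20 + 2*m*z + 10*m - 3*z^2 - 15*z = 6*m - 3*z^2 + z*(2*m - 13) - 12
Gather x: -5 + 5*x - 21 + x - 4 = 6*x - 30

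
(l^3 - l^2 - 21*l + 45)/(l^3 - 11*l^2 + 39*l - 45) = (l + 5)/(l - 5)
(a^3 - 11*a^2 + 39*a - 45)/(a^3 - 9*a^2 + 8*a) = (a^3 - 11*a^2 + 39*a - 45)/(a*(a^2 - 9*a + 8))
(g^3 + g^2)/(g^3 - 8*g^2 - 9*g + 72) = g^2*(g + 1)/(g^3 - 8*g^2 - 9*g + 72)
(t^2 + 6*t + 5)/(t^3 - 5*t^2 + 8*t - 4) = (t^2 + 6*t + 5)/(t^3 - 5*t^2 + 8*t - 4)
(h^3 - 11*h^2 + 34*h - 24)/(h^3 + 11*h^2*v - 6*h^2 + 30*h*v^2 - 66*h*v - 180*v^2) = (h^2 - 5*h + 4)/(h^2 + 11*h*v + 30*v^2)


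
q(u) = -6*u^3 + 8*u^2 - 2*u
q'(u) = -18*u^2 + 16*u - 2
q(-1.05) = 17.87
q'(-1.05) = -38.64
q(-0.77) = 9.02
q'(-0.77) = -24.99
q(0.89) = 0.33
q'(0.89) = -2.02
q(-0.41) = 2.58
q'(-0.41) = -11.59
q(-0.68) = 6.95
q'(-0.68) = -21.20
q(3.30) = -135.10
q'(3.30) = -145.22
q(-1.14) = 21.57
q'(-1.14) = -43.63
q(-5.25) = 1099.22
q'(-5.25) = -582.12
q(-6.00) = 1596.00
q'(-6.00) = -746.00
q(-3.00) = 240.00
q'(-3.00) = -212.00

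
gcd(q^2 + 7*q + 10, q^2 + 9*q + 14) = q + 2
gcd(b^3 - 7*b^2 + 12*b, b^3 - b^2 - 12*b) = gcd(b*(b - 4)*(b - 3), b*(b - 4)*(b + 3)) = b^2 - 4*b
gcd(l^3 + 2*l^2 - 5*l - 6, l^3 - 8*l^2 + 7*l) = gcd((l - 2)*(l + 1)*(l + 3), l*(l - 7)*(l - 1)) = 1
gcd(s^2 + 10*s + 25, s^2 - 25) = s + 5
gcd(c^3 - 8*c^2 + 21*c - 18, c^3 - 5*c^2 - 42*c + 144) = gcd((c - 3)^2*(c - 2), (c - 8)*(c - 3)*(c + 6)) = c - 3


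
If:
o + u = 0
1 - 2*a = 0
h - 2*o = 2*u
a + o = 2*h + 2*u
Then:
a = 1/2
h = 0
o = -1/6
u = 1/6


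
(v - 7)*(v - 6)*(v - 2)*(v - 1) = v^4 - 16*v^3 + 83*v^2 - 152*v + 84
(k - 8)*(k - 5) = k^2 - 13*k + 40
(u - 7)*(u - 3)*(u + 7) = u^3 - 3*u^2 - 49*u + 147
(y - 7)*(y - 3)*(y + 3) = y^3 - 7*y^2 - 9*y + 63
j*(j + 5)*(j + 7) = j^3 + 12*j^2 + 35*j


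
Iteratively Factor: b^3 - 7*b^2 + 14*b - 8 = (b - 2)*(b^2 - 5*b + 4) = (b - 4)*(b - 2)*(b - 1)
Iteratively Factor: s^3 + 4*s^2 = (s)*(s^2 + 4*s) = s*(s + 4)*(s)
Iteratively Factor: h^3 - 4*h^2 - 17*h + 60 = (h - 5)*(h^2 + h - 12) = (h - 5)*(h + 4)*(h - 3)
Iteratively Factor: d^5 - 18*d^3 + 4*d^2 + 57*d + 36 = (d - 3)*(d^4 + 3*d^3 - 9*d^2 - 23*d - 12) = (d - 3)^2*(d^3 + 6*d^2 + 9*d + 4) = (d - 3)^2*(d + 1)*(d^2 + 5*d + 4) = (d - 3)^2*(d + 1)^2*(d + 4)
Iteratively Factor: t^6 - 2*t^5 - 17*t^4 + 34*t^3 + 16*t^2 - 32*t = (t - 2)*(t^5 - 17*t^3 + 16*t) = (t - 2)*(t + 4)*(t^4 - 4*t^3 - t^2 + 4*t) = t*(t - 2)*(t + 4)*(t^3 - 4*t^2 - t + 4) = t*(t - 4)*(t - 2)*(t + 4)*(t^2 - 1) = t*(t - 4)*(t - 2)*(t + 1)*(t + 4)*(t - 1)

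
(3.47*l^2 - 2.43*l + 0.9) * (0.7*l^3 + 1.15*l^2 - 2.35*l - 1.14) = 2.429*l^5 + 2.2895*l^4 - 10.319*l^3 + 2.7897*l^2 + 0.6552*l - 1.026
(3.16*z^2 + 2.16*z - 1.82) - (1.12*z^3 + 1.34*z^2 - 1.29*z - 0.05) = -1.12*z^3 + 1.82*z^2 + 3.45*z - 1.77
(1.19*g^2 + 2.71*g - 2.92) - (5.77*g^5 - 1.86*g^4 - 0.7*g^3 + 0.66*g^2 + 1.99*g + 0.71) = -5.77*g^5 + 1.86*g^4 + 0.7*g^3 + 0.53*g^2 + 0.72*g - 3.63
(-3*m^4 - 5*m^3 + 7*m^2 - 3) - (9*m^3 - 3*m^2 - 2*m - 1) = -3*m^4 - 14*m^3 + 10*m^2 + 2*m - 2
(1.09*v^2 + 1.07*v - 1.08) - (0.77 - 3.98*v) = 1.09*v^2 + 5.05*v - 1.85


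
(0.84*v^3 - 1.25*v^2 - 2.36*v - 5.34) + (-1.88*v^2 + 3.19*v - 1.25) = 0.84*v^3 - 3.13*v^2 + 0.83*v - 6.59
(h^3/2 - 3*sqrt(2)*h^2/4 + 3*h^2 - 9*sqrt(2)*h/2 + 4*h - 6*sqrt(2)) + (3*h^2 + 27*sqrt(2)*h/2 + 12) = h^3/2 - 3*sqrt(2)*h^2/4 + 6*h^2 + 4*h + 9*sqrt(2)*h - 6*sqrt(2) + 12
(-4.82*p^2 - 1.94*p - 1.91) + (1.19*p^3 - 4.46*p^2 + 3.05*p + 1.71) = 1.19*p^3 - 9.28*p^2 + 1.11*p - 0.2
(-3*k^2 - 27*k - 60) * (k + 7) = -3*k^3 - 48*k^2 - 249*k - 420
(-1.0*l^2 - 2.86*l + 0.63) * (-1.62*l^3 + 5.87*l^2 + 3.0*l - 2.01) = 1.62*l^5 - 1.2368*l^4 - 20.8088*l^3 - 2.8719*l^2 + 7.6386*l - 1.2663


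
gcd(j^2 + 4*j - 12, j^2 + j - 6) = j - 2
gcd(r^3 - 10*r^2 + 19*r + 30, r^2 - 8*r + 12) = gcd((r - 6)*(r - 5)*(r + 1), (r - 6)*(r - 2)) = r - 6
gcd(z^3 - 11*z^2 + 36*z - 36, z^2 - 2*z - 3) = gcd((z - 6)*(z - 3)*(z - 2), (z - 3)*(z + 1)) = z - 3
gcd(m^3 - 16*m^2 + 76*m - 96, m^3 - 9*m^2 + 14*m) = m - 2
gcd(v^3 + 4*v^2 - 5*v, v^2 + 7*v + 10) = v + 5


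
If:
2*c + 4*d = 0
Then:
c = -2*d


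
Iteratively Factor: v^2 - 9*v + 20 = (v - 5)*(v - 4)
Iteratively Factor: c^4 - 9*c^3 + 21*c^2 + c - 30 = (c - 2)*(c^3 - 7*c^2 + 7*c + 15) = (c - 3)*(c - 2)*(c^2 - 4*c - 5) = (c - 3)*(c - 2)*(c + 1)*(c - 5)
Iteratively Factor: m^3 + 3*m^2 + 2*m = (m)*(m^2 + 3*m + 2) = m*(m + 2)*(m + 1)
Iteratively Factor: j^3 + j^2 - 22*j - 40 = (j + 4)*(j^2 - 3*j - 10) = (j - 5)*(j + 4)*(j + 2)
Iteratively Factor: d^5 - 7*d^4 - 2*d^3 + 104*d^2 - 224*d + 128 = (d - 1)*(d^4 - 6*d^3 - 8*d^2 + 96*d - 128) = (d - 2)*(d - 1)*(d^3 - 4*d^2 - 16*d + 64) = (d - 2)*(d - 1)*(d + 4)*(d^2 - 8*d + 16) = (d - 4)*(d - 2)*(d - 1)*(d + 4)*(d - 4)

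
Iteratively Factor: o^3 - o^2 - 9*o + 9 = (o - 3)*(o^2 + 2*o - 3) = (o - 3)*(o + 3)*(o - 1)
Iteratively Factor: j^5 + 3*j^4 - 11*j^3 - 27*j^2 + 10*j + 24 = (j - 1)*(j^4 + 4*j^3 - 7*j^2 - 34*j - 24) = (j - 1)*(j + 2)*(j^3 + 2*j^2 - 11*j - 12) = (j - 3)*(j - 1)*(j + 2)*(j^2 + 5*j + 4) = (j - 3)*(j - 1)*(j + 2)*(j + 4)*(j + 1)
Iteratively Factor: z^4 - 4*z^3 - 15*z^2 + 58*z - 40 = (z - 1)*(z^3 - 3*z^2 - 18*z + 40) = (z - 1)*(z + 4)*(z^2 - 7*z + 10) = (z - 2)*(z - 1)*(z + 4)*(z - 5)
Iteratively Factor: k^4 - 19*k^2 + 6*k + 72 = (k - 3)*(k^3 + 3*k^2 - 10*k - 24) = (k - 3)^2*(k^2 + 6*k + 8) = (k - 3)^2*(k + 4)*(k + 2)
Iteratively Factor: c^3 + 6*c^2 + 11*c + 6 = (c + 3)*(c^2 + 3*c + 2) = (c + 1)*(c + 3)*(c + 2)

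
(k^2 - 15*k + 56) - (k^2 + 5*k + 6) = 50 - 20*k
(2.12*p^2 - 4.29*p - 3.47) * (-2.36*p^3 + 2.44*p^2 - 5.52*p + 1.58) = -5.0032*p^5 + 15.2972*p^4 - 13.9808*p^3 + 18.5636*p^2 + 12.3762*p - 5.4826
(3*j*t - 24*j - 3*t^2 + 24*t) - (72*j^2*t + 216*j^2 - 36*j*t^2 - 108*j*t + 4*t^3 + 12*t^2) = -72*j^2*t - 216*j^2 + 36*j*t^2 + 111*j*t - 24*j - 4*t^3 - 15*t^2 + 24*t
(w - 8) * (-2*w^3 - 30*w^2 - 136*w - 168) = -2*w^4 - 14*w^3 + 104*w^2 + 920*w + 1344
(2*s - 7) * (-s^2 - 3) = -2*s^3 + 7*s^2 - 6*s + 21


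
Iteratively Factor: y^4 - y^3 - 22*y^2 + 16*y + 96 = (y + 4)*(y^3 - 5*y^2 - 2*y + 24) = (y - 3)*(y + 4)*(y^2 - 2*y - 8) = (y - 4)*(y - 3)*(y + 4)*(y + 2)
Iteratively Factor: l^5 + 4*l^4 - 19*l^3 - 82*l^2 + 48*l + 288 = (l + 4)*(l^4 - 19*l^2 - 6*l + 72) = (l - 2)*(l + 4)*(l^3 + 2*l^2 - 15*l - 36) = (l - 2)*(l + 3)*(l + 4)*(l^2 - l - 12) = (l - 4)*(l - 2)*(l + 3)*(l + 4)*(l + 3)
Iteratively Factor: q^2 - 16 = (q - 4)*(q + 4)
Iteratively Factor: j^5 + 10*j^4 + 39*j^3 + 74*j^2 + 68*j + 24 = (j + 2)*(j^4 + 8*j^3 + 23*j^2 + 28*j + 12) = (j + 1)*(j + 2)*(j^3 + 7*j^2 + 16*j + 12) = (j + 1)*(j + 2)^2*(j^2 + 5*j + 6) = (j + 1)*(j + 2)^2*(j + 3)*(j + 2)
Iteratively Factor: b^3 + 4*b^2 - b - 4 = (b + 4)*(b^2 - 1) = (b - 1)*(b + 4)*(b + 1)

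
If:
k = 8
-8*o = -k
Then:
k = 8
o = 1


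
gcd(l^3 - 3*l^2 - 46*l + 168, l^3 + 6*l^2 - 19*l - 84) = l^2 + 3*l - 28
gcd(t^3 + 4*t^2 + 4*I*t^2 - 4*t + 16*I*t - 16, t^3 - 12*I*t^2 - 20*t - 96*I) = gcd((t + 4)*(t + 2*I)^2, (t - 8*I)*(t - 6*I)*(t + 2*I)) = t + 2*I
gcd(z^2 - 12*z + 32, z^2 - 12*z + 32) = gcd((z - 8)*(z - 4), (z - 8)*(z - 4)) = z^2 - 12*z + 32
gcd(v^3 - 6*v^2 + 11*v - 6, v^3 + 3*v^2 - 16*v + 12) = v^2 - 3*v + 2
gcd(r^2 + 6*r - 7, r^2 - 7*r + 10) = 1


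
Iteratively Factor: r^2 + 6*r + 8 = (r + 4)*(r + 2)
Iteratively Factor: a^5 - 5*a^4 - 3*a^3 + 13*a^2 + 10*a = (a - 2)*(a^4 - 3*a^3 - 9*a^2 - 5*a) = (a - 5)*(a - 2)*(a^3 + 2*a^2 + a) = (a - 5)*(a - 2)*(a + 1)*(a^2 + a) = a*(a - 5)*(a - 2)*(a + 1)*(a + 1)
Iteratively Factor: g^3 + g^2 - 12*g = (g - 3)*(g^2 + 4*g) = (g - 3)*(g + 4)*(g)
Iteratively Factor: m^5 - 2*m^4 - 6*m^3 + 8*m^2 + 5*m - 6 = (m + 2)*(m^4 - 4*m^3 + 2*m^2 + 4*m - 3) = (m - 3)*(m + 2)*(m^3 - m^2 - m + 1) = (m - 3)*(m + 1)*(m + 2)*(m^2 - 2*m + 1) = (m - 3)*(m - 1)*(m + 1)*(m + 2)*(m - 1)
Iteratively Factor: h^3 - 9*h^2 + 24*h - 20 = (h - 2)*(h^2 - 7*h + 10) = (h - 2)^2*(h - 5)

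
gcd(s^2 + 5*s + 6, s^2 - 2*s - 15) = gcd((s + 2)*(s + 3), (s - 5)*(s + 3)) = s + 3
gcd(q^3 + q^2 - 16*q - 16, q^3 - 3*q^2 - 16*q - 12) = q + 1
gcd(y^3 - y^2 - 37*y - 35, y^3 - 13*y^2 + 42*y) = y - 7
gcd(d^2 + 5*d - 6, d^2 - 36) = d + 6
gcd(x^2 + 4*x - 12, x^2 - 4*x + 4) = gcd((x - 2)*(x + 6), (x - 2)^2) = x - 2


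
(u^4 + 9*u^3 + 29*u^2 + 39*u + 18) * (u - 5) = u^5 + 4*u^4 - 16*u^3 - 106*u^2 - 177*u - 90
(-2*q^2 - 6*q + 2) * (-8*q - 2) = 16*q^3 + 52*q^2 - 4*q - 4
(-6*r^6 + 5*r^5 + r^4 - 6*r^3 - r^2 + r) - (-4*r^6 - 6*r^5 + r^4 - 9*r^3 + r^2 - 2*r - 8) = -2*r^6 + 11*r^5 + 3*r^3 - 2*r^2 + 3*r + 8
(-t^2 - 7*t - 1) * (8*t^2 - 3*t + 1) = -8*t^4 - 53*t^3 + 12*t^2 - 4*t - 1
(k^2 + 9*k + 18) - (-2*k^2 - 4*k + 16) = 3*k^2 + 13*k + 2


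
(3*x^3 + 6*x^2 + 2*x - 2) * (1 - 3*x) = -9*x^4 - 15*x^3 + 8*x - 2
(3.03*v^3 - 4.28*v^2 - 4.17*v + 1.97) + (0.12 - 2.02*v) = 3.03*v^3 - 4.28*v^2 - 6.19*v + 2.09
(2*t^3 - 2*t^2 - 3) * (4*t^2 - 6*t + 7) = 8*t^5 - 20*t^4 + 26*t^3 - 26*t^2 + 18*t - 21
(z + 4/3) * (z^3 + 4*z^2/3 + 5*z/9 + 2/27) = z^4 + 8*z^3/3 + 7*z^2/3 + 22*z/27 + 8/81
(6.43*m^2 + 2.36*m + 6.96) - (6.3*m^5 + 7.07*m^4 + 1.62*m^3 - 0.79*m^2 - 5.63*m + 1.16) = -6.3*m^5 - 7.07*m^4 - 1.62*m^3 + 7.22*m^2 + 7.99*m + 5.8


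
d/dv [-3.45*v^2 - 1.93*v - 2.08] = -6.9*v - 1.93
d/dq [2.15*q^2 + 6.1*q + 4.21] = 4.3*q + 6.1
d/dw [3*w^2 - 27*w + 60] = 6*w - 27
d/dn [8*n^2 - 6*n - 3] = 16*n - 6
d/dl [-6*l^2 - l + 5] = -12*l - 1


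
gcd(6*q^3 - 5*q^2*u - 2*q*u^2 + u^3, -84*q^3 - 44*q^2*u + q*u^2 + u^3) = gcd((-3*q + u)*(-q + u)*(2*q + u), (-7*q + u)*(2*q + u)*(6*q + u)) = 2*q + u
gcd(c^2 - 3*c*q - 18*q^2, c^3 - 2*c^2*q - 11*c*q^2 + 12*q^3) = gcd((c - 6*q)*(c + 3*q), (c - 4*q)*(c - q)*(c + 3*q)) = c + 3*q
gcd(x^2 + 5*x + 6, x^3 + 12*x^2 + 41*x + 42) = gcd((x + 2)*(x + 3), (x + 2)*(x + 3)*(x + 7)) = x^2 + 5*x + 6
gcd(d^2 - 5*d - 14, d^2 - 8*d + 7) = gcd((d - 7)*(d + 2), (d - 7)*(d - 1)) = d - 7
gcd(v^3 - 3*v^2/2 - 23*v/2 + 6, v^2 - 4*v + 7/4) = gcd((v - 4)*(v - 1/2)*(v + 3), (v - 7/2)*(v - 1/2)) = v - 1/2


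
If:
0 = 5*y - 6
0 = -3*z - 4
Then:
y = 6/5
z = -4/3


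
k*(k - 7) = k^2 - 7*k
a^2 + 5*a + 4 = (a + 1)*(a + 4)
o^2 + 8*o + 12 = (o + 2)*(o + 6)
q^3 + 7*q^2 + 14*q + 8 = (q + 1)*(q + 2)*(q + 4)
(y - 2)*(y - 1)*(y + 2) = y^3 - y^2 - 4*y + 4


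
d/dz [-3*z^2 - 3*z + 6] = -6*z - 3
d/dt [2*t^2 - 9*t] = 4*t - 9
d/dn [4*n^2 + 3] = 8*n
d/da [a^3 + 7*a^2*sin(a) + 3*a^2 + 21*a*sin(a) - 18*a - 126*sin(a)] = 7*a^2*cos(a) + 3*a^2 + 14*a*sin(a) + 21*a*cos(a) + 6*a + 21*sin(a) - 126*cos(a) - 18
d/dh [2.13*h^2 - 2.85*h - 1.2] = 4.26*h - 2.85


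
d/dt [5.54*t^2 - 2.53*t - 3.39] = 11.08*t - 2.53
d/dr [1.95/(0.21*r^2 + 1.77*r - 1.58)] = (-0.819*r - 3.4515)/(0.21*r^2 + 1.77*r - 1.58)^2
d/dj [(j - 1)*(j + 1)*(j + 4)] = 3*j^2 + 8*j - 1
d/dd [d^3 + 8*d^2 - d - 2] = 3*d^2 + 16*d - 1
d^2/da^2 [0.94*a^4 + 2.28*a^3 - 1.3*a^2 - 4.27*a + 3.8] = 11.28*a^2 + 13.68*a - 2.6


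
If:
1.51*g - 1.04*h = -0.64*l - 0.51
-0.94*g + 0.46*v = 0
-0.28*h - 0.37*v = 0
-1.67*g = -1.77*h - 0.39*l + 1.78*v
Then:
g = -0.02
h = 0.07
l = -0.63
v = -0.05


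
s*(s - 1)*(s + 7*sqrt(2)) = s^3 - s^2 + 7*sqrt(2)*s^2 - 7*sqrt(2)*s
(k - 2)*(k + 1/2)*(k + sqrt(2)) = k^3 - 3*k^2/2 + sqrt(2)*k^2 - 3*sqrt(2)*k/2 - k - sqrt(2)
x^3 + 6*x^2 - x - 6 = (x - 1)*(x + 1)*(x + 6)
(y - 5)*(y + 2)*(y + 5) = y^3 + 2*y^2 - 25*y - 50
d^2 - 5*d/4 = d*(d - 5/4)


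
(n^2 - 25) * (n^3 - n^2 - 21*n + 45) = n^5 - n^4 - 46*n^3 + 70*n^2 + 525*n - 1125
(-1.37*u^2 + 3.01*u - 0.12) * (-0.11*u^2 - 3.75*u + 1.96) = 0.1507*u^4 + 4.8064*u^3 - 13.9595*u^2 + 6.3496*u - 0.2352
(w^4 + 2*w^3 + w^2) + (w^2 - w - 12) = w^4 + 2*w^3 + 2*w^2 - w - 12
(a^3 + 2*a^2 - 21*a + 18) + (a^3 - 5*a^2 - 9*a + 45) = 2*a^3 - 3*a^2 - 30*a + 63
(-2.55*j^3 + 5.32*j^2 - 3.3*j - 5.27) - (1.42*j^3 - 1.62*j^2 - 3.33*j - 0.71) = -3.97*j^3 + 6.94*j^2 + 0.0300000000000002*j - 4.56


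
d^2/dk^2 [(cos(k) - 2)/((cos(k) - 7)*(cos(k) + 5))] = (6*(1 - cos(k)^2)^2 - cos(k)^5 - 220*cos(k)^3 + 358*cos(k)^2 - 1131*cos(k) - 302)/((cos(k) - 7)^3*(cos(k) + 5)^3)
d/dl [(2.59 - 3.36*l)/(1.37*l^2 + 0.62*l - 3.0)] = (4.6032*l^2 - 7.0966*l + 8.4742)/(1.8769*l^4 + 1.6988*l^3 - 7.8356*l^2 - 3.72*l + 9.0)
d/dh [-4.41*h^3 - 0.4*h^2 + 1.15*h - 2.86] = -13.23*h^2 - 0.8*h + 1.15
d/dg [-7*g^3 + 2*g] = 2 - 21*g^2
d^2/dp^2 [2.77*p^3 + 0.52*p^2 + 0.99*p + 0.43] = 16.62*p + 1.04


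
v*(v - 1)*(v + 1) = v^3 - v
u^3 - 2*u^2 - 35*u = u*(u - 7)*(u + 5)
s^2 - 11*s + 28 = (s - 7)*(s - 4)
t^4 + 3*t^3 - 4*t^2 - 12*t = t*(t - 2)*(t + 2)*(t + 3)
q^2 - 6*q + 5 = (q - 5)*(q - 1)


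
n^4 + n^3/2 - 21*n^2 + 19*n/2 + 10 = (n - 4)*(n - 1)*(n + 1/2)*(n + 5)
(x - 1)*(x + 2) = x^2 + x - 2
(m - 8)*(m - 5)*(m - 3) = m^3 - 16*m^2 + 79*m - 120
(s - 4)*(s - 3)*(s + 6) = s^3 - s^2 - 30*s + 72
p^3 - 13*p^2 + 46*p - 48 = (p - 8)*(p - 3)*(p - 2)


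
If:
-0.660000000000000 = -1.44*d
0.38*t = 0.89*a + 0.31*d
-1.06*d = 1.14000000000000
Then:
No Solution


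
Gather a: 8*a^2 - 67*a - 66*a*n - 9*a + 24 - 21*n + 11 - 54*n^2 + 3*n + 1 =8*a^2 + a*(-66*n - 76) - 54*n^2 - 18*n + 36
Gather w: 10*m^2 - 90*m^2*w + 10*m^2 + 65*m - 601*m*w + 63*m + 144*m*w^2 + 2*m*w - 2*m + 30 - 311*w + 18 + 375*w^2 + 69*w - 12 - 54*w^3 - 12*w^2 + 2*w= 20*m^2 + 126*m - 54*w^3 + w^2*(144*m + 363) + w*(-90*m^2 - 599*m - 240) + 36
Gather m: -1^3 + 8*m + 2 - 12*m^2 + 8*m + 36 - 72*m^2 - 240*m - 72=-84*m^2 - 224*m - 35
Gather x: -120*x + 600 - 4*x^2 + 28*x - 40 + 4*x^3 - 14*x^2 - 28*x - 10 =4*x^3 - 18*x^2 - 120*x + 550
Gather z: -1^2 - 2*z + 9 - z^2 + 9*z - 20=-z^2 + 7*z - 12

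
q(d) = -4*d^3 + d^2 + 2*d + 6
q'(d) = -12*d^2 + 2*d + 2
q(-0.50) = 5.75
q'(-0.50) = -2.00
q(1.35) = 0.68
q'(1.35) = -17.17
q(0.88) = 5.81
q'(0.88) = -5.53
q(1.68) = -6.78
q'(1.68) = -28.51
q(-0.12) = 5.78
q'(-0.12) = 1.59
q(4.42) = -311.03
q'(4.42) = -223.60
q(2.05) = -20.16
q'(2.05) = -44.33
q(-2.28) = 54.05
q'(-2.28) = -64.94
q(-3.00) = 117.00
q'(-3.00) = -112.00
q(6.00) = -810.00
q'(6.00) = -418.00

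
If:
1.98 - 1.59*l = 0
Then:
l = 1.25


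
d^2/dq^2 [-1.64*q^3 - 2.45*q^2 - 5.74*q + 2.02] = -9.84*q - 4.9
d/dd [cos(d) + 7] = -sin(d)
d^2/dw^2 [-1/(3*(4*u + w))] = -2/(3*(4*u + w)^3)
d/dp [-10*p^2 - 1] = -20*p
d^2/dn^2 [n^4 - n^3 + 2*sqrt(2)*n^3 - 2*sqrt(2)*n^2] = 12*n^2 - 6*n + 12*sqrt(2)*n - 4*sqrt(2)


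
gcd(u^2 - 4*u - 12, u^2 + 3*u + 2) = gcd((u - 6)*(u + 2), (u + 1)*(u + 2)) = u + 2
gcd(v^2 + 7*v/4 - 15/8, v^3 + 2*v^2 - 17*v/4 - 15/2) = v + 5/2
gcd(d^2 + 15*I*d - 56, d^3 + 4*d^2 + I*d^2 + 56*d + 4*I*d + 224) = d + 8*I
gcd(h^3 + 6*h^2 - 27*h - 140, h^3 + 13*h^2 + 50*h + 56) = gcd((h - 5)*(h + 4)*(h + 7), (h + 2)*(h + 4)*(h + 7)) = h^2 + 11*h + 28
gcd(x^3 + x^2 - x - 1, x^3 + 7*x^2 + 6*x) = x + 1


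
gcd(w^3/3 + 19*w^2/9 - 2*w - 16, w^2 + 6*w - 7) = 1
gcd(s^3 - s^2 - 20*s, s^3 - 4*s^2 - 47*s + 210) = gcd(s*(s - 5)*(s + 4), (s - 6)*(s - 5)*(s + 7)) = s - 5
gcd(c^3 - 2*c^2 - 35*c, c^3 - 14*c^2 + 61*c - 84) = c - 7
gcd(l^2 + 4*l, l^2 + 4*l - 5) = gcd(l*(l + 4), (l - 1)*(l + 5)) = 1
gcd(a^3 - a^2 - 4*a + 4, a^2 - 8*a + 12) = a - 2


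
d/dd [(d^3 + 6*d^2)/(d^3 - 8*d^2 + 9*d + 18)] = 2*d*(-7*d^3 + 9*d^2 + 54*d + 108)/(d^6 - 16*d^5 + 82*d^4 - 108*d^3 - 207*d^2 + 324*d + 324)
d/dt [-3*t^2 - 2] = -6*t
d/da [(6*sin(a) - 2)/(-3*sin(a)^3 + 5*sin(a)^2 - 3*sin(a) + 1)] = 4*(9*sin(a)^2 - 12*sin(a) + 5)*sin(a)*cos(a)/((sin(a) - 1)^2*(3*sin(a)^2 - 2*sin(a) + 1)^2)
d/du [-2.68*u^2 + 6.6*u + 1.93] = 6.6 - 5.36*u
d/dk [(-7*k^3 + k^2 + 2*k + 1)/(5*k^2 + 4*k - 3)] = (-35*k^4 - 56*k^3 + 57*k^2 - 16*k - 10)/(25*k^4 + 40*k^3 - 14*k^2 - 24*k + 9)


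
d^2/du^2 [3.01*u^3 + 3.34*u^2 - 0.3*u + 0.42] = 18.06*u + 6.68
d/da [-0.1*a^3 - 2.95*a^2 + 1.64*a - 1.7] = -0.3*a^2 - 5.9*a + 1.64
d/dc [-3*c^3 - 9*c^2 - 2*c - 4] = -9*c^2 - 18*c - 2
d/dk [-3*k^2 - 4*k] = -6*k - 4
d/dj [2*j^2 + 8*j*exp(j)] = 8*j*exp(j) + 4*j + 8*exp(j)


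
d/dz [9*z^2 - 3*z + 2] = 18*z - 3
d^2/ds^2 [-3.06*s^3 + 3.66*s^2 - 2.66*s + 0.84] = 7.32 - 18.36*s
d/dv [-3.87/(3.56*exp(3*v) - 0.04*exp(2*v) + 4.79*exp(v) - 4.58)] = (41.3316*exp(2*v) - 0.3096*exp(v) + 18.5373)*exp(v)/(3.56*exp(3*v) - 0.04*exp(2*v) + 4.79*exp(v) - 4.58)^2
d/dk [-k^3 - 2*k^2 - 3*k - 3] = -3*k^2 - 4*k - 3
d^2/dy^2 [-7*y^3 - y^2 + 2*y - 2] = -42*y - 2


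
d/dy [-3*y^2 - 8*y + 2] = -6*y - 8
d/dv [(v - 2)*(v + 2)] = 2*v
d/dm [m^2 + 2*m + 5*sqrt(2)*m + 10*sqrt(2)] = 2*m + 2 + 5*sqrt(2)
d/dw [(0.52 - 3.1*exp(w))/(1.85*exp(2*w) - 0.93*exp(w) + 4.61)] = (5.735*exp(2*w) - 1.924*exp(w) - 13.8074)*exp(w)/(3.4225*exp(4*w) - 3.441*exp(3*w) + 17.9219*exp(2*w) - 8.5746*exp(w) + 21.2521)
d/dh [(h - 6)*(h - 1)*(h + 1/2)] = 3*h^2 - 13*h + 5/2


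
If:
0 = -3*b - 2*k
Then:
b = -2*k/3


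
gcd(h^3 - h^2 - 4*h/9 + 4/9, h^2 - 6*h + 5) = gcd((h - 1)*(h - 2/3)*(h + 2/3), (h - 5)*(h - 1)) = h - 1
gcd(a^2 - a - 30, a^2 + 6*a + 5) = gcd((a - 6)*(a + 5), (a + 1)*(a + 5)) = a + 5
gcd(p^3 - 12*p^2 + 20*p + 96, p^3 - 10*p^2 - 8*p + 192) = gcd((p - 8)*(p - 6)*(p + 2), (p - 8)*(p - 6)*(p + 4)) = p^2 - 14*p + 48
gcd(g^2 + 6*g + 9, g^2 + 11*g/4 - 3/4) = g + 3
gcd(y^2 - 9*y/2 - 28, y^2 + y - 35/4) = y + 7/2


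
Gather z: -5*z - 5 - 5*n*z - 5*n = -5*n + z*(-5*n - 5) - 5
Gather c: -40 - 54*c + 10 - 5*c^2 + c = -5*c^2 - 53*c - 30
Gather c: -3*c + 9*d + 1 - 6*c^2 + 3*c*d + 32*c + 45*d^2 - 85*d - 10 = -6*c^2 + c*(3*d + 29) + 45*d^2 - 76*d - 9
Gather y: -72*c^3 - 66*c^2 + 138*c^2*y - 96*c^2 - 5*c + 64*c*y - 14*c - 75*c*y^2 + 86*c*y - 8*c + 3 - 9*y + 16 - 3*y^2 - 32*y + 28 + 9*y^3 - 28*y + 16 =-72*c^3 - 162*c^2 - 27*c + 9*y^3 + y^2*(-75*c - 3) + y*(138*c^2 + 150*c - 69) + 63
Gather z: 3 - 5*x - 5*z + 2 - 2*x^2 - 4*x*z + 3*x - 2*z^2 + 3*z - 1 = -2*x^2 - 2*x - 2*z^2 + z*(-4*x - 2) + 4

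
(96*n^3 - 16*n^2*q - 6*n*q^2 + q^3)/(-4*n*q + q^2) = -24*n^2/q - 2*n + q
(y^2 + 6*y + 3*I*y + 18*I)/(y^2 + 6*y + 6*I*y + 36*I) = (y + 3*I)/(y + 6*I)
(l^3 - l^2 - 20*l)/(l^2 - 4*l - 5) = l*(l + 4)/(l + 1)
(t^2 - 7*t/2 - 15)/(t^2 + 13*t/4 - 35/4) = 2*(2*t^2 - 7*t - 30)/(4*t^2 + 13*t - 35)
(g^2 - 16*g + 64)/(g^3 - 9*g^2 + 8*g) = (g - 8)/(g*(g - 1))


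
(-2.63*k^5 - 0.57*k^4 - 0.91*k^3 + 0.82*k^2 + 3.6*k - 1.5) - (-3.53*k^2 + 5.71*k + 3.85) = -2.63*k^5 - 0.57*k^4 - 0.91*k^3 + 4.35*k^2 - 2.11*k - 5.35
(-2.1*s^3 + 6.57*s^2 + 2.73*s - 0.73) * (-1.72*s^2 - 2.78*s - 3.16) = 3.612*s^5 - 5.4624*s^4 - 16.3242*s^3 - 27.095*s^2 - 6.5974*s + 2.3068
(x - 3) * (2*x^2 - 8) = 2*x^3 - 6*x^2 - 8*x + 24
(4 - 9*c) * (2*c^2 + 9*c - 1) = -18*c^3 - 73*c^2 + 45*c - 4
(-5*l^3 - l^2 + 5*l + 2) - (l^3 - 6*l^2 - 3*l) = -6*l^3 + 5*l^2 + 8*l + 2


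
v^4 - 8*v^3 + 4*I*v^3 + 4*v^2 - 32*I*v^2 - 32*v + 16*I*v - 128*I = (v - 8)*(v - 2*I)*(v + 2*I)*(v + 4*I)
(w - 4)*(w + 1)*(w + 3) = w^3 - 13*w - 12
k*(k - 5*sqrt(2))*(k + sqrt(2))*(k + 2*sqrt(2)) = k^4 - 2*sqrt(2)*k^3 - 26*k^2 - 20*sqrt(2)*k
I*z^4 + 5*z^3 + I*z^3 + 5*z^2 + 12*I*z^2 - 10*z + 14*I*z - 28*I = (z + 2)*(z - 7*I)*(z + 2*I)*(I*z - I)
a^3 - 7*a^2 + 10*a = a*(a - 5)*(a - 2)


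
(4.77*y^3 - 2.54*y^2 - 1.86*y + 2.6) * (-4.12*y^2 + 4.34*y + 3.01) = -19.6524*y^5 + 31.1666*y^4 + 10.9973*y^3 - 26.4298*y^2 + 5.6854*y + 7.826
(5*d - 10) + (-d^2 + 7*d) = -d^2 + 12*d - 10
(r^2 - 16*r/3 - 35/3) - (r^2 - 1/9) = -16*r/3 - 104/9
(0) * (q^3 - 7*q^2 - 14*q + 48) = 0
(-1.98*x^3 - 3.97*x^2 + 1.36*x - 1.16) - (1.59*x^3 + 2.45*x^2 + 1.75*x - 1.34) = -3.57*x^3 - 6.42*x^2 - 0.39*x + 0.18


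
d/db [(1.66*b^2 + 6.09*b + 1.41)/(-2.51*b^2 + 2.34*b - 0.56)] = (19.1703*b^2 + 5.219*b - 6.7098)/(6.3001*b^4 - 11.7468*b^3 + 8.2868*b^2 - 2.6208*b + 0.3136)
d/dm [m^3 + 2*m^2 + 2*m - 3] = 3*m^2 + 4*m + 2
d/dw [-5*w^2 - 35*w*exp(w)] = -35*w*exp(w) - 10*w - 35*exp(w)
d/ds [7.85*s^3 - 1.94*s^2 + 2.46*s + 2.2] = 23.55*s^2 - 3.88*s + 2.46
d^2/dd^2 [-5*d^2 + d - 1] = -10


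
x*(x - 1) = x^2 - x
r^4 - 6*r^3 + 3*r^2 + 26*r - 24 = (r - 4)*(r - 3)*(r - 1)*(r + 2)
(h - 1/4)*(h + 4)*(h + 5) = h^3 + 35*h^2/4 + 71*h/4 - 5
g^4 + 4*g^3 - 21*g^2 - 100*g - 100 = (g - 5)*(g + 2)^2*(g + 5)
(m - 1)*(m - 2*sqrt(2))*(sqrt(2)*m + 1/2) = sqrt(2)*m^3 - 7*m^2/2 - sqrt(2)*m^2 - sqrt(2)*m + 7*m/2 + sqrt(2)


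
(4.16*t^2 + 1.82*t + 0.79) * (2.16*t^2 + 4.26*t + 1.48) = 8.9856*t^4 + 21.6528*t^3 + 15.6164*t^2 + 6.059*t + 1.1692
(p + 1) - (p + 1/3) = 2/3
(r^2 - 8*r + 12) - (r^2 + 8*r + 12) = -16*r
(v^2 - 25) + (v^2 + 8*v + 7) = 2*v^2 + 8*v - 18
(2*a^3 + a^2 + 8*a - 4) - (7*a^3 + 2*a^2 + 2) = -5*a^3 - a^2 + 8*a - 6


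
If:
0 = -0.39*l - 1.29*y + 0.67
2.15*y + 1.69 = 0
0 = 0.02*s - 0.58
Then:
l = 4.32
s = 29.00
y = -0.79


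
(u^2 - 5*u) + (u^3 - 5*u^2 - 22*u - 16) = u^3 - 4*u^2 - 27*u - 16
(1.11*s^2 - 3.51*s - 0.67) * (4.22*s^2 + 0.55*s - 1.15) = 4.6842*s^4 - 14.2017*s^3 - 6.0344*s^2 + 3.668*s + 0.7705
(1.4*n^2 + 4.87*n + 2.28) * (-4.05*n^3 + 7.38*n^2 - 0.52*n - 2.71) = -5.67*n^5 - 9.3915*n^4 + 25.9786*n^3 + 10.5*n^2 - 14.3833*n - 6.1788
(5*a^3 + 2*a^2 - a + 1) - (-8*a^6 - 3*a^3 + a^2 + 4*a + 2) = 8*a^6 + 8*a^3 + a^2 - 5*a - 1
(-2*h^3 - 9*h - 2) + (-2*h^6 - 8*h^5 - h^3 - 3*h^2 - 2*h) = -2*h^6 - 8*h^5 - 3*h^3 - 3*h^2 - 11*h - 2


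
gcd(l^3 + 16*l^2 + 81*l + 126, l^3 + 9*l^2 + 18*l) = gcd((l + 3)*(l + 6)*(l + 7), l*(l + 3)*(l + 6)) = l^2 + 9*l + 18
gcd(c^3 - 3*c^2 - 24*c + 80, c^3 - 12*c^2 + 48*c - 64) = c^2 - 8*c + 16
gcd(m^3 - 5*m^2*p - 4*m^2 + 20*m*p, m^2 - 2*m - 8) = m - 4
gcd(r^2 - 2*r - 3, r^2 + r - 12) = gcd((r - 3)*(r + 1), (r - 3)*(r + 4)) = r - 3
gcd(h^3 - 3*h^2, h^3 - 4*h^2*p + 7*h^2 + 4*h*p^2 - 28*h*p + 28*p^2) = 1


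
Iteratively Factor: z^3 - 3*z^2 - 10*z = (z + 2)*(z^2 - 5*z) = z*(z + 2)*(z - 5)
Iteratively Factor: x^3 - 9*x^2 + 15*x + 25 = (x + 1)*(x^2 - 10*x + 25) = (x - 5)*(x + 1)*(x - 5)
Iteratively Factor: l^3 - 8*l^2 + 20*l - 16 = (l - 4)*(l^2 - 4*l + 4) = (l - 4)*(l - 2)*(l - 2)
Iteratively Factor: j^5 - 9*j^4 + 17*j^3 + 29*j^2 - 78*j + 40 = (j + 2)*(j^4 - 11*j^3 + 39*j^2 - 49*j + 20) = (j - 1)*(j + 2)*(j^3 - 10*j^2 + 29*j - 20) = (j - 4)*(j - 1)*(j + 2)*(j^2 - 6*j + 5) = (j - 5)*(j - 4)*(j - 1)*(j + 2)*(j - 1)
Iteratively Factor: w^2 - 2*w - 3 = (w - 3)*(w + 1)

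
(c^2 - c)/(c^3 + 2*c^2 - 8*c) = (c - 1)/(c^2 + 2*c - 8)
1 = 1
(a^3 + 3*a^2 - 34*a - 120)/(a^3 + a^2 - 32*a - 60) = (a + 4)/(a + 2)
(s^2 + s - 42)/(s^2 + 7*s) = (s - 6)/s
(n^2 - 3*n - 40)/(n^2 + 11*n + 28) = (n^2 - 3*n - 40)/(n^2 + 11*n + 28)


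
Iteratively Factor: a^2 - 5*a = (a - 5)*(a)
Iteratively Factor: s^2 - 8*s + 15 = (s - 5)*(s - 3)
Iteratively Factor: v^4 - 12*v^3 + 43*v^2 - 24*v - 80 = (v - 5)*(v^3 - 7*v^2 + 8*v + 16) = (v - 5)*(v - 4)*(v^2 - 3*v - 4) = (v - 5)*(v - 4)*(v + 1)*(v - 4)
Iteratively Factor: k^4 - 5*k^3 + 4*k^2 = (k)*(k^3 - 5*k^2 + 4*k) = k^2*(k^2 - 5*k + 4) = k^2*(k - 4)*(k - 1)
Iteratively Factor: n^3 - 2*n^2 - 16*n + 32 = (n + 4)*(n^2 - 6*n + 8) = (n - 2)*(n + 4)*(n - 4)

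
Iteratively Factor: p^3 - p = (p + 1)*(p^2 - p) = p*(p + 1)*(p - 1)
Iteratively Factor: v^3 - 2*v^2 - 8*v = (v - 4)*(v^2 + 2*v) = v*(v - 4)*(v + 2)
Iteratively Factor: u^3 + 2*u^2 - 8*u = (u + 4)*(u^2 - 2*u) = u*(u + 4)*(u - 2)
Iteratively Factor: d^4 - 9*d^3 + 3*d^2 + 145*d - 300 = (d - 3)*(d^3 - 6*d^2 - 15*d + 100) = (d - 5)*(d - 3)*(d^2 - d - 20) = (d - 5)^2*(d - 3)*(d + 4)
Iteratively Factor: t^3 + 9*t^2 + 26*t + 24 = (t + 2)*(t^2 + 7*t + 12) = (t + 2)*(t + 3)*(t + 4)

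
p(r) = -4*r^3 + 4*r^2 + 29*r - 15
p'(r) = -12*r^2 + 8*r + 29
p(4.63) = -191.99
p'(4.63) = -191.20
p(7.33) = -1162.85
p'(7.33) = -557.11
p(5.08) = -288.84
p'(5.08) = -240.04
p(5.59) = -426.61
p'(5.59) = -301.26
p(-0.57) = -29.49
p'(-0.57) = 20.54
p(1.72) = 26.36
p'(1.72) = 7.26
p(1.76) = 26.62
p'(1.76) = 5.91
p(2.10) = 26.50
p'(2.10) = -7.12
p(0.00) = -15.00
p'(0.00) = 29.00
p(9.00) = -2346.00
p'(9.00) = -871.00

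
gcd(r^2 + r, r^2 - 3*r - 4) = r + 1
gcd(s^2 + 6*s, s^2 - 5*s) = s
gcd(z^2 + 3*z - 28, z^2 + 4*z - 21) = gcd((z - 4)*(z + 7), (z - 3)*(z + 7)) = z + 7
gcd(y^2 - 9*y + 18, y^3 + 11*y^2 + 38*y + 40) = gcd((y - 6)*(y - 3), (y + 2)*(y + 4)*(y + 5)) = 1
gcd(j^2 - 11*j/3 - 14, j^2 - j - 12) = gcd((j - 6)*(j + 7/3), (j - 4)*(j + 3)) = 1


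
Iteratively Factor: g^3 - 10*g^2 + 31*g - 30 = (g - 3)*(g^2 - 7*g + 10) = (g - 5)*(g - 3)*(g - 2)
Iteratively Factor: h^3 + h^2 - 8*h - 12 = (h + 2)*(h^2 - h - 6) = (h - 3)*(h + 2)*(h + 2)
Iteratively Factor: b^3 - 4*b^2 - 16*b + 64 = (b - 4)*(b^2 - 16) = (b - 4)*(b + 4)*(b - 4)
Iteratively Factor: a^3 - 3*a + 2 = (a + 2)*(a^2 - 2*a + 1) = (a - 1)*(a + 2)*(a - 1)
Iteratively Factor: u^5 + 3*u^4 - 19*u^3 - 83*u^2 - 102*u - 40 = (u - 5)*(u^4 + 8*u^3 + 21*u^2 + 22*u + 8) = (u - 5)*(u + 4)*(u^3 + 4*u^2 + 5*u + 2) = (u - 5)*(u + 1)*(u + 4)*(u^2 + 3*u + 2) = (u - 5)*(u + 1)*(u + 2)*(u + 4)*(u + 1)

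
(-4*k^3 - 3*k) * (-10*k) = 40*k^4 + 30*k^2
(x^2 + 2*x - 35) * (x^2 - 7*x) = x^4 - 5*x^3 - 49*x^2 + 245*x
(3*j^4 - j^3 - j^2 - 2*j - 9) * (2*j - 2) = 6*j^5 - 8*j^4 - 2*j^2 - 14*j + 18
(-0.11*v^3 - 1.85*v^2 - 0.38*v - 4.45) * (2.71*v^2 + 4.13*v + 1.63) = -0.2981*v^5 - 5.4678*v^4 - 8.8496*v^3 - 16.6444*v^2 - 18.9979*v - 7.2535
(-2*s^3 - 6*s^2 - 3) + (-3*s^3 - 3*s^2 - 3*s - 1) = -5*s^3 - 9*s^2 - 3*s - 4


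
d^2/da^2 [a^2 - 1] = 2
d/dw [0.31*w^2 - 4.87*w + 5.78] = 0.62*w - 4.87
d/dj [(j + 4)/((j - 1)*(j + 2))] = (-j^2 - 8*j - 6)/(j^4 + 2*j^3 - 3*j^2 - 4*j + 4)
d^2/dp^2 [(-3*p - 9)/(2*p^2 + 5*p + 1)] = 6*(-(p + 3)*(4*p + 5)^2 + (6*p + 11)*(2*p^2 + 5*p + 1))/(2*p^2 + 5*p + 1)^3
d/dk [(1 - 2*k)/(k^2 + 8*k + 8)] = 2*(k^2 - k - 12)/(k^4 + 16*k^3 + 80*k^2 + 128*k + 64)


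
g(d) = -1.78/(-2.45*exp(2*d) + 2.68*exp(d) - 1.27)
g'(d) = -1.78*(4.9*exp(2*d) - 2.68*exp(d))/(-2.45*exp(2*d) + 2.68*exp(d) - 1.27)^2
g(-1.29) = 2.48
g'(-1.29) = 1.27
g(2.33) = 0.01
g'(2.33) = -0.02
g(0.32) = 0.80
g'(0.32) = -2.01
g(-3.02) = 1.55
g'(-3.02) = 0.16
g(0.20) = 1.08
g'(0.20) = -2.63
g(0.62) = 0.37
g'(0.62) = -0.94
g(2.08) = 0.01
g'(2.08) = -0.03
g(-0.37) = 3.03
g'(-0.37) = -2.51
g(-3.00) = 1.56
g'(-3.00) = 0.17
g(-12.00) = 1.40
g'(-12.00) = 0.00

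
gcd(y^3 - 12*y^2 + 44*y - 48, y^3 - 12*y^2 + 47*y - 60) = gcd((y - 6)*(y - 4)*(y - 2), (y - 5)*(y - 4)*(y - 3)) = y - 4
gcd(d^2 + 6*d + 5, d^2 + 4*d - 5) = d + 5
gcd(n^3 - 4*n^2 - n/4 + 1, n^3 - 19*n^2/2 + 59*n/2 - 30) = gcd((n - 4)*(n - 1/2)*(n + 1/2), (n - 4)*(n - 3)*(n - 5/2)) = n - 4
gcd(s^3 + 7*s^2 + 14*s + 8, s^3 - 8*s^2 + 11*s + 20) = s + 1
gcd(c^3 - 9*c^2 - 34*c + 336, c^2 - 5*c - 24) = c - 8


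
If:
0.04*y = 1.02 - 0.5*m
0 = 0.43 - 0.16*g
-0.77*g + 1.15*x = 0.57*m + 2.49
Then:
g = 2.69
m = 2.04 - 0.08*y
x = 4.97580434782609 - 0.0396521739130435*y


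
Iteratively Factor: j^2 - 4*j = (j - 4)*(j)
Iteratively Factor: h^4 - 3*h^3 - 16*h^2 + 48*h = (h)*(h^3 - 3*h^2 - 16*h + 48) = h*(h + 4)*(h^2 - 7*h + 12) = h*(h - 3)*(h + 4)*(h - 4)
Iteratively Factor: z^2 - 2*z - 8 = (z + 2)*(z - 4)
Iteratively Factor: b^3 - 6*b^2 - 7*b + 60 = (b - 4)*(b^2 - 2*b - 15) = (b - 4)*(b + 3)*(b - 5)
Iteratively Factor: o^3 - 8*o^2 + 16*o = (o - 4)*(o^2 - 4*o) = o*(o - 4)*(o - 4)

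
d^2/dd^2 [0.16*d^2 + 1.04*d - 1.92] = 0.320000000000000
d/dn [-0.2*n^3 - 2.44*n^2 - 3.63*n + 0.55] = -0.6*n^2 - 4.88*n - 3.63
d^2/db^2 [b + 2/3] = 0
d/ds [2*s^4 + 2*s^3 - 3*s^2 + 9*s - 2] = 8*s^3 + 6*s^2 - 6*s + 9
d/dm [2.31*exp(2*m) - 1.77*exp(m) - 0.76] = (4.62*exp(m) - 1.77)*exp(m)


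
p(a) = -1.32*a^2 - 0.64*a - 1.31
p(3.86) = -23.45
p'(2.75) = -7.90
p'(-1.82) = 4.16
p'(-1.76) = 4.01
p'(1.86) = -5.55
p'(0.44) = -1.80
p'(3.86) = -10.83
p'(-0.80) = 1.47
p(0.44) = -1.85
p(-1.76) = -4.27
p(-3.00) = -11.27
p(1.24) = -4.13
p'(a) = -2.64*a - 0.64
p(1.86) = -7.07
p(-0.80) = -1.64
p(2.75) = -13.05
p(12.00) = -199.07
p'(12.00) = -32.32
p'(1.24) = -3.91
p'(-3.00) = 7.28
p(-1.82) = -4.52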